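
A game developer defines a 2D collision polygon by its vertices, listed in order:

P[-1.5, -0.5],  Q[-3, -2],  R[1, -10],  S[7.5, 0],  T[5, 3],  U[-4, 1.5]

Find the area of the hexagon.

77.375

Apply the shoelace formula: 2A = Σ (x_i·y_{i+1} − x_{i+1}·y_i), indices taken mod 6.
Σ = (1.5) + (32) + (75) + (22.5) + (19.5) + (4.25) = 154.75
Area = |Σ|/2 = 77.375.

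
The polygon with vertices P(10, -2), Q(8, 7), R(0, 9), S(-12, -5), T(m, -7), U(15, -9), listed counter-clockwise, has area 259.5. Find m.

-1

Write out the shoelace sum; only the two edges meeting at T involve m:
2·Area = [((-12)·(-7) − m·(-5)) + (m·(-9) − 15·(-7))] + 326
       = -4·m + 515 = 519
⇒ m = -1.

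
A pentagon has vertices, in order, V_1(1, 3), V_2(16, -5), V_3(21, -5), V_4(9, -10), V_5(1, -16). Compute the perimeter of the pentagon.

|V_1V_2| = √((15)² + (-8)²) = √289 = 17
|V_2V_3| = √((5)² + (0)²) = √25 = 5
|V_3V_4| = √((-12)² + (-5)²) = √169 = 13
|V_4V_5| = √((-8)² + (-6)²) = √100 = 10
|V_5V_1| = √((0)² + (19)²) = √361 = 19
Perimeter = 17 + 5 + 13 + 10 + 19 = 64.

64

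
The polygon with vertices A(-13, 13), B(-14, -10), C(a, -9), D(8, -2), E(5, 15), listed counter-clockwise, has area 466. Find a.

4

Write out the shoelace sum; only the two edges meeting at C involve a:
2·Area = [((-14)·(-9) − a·(-10)) + (a·(-2) − 8·(-9))] + 702
       = 8·a + 900 = 932
⇒ a = 4.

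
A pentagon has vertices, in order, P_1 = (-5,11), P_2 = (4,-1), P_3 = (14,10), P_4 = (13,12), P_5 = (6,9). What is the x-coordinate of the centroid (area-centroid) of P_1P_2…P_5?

Apply the shoelace formula. First the cross-terms c_i = x_i·y_{i+1} − x_{i+1}·y_i:
  -39, 54, 38, 45, 111  ⇒  2A = 209, A = 104.5.
Then Σ (x_i + x_{i+1})·c_i = 3003, so x̄ = 3003 / (6·104.5) = 91/19.

91/19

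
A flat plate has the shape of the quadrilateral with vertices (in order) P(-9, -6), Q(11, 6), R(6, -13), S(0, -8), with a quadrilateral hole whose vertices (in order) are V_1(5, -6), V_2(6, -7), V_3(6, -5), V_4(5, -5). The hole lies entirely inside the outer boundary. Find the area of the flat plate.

Outer boundary:
Apply Gauss's area formula: 2A = Σ (x_i·y_{i+1} − x_{i+1}·y_i), indices taken mod 4.
Σ = (12) + (-179) + (-48) + (-72) = -287
Area = |Σ|/2 = 143.5.
Hole:
V_1→V_2: (5)(-7) − (6)(-6) = 1
V_2→V_3: (6)(-5) − (6)(-7) = 12
V_3→V_4: (6)(-5) − (5)(-5) = -5
V_4→V_1: (5)(-6) − (5)(-5) = -5
Σ = 3
Area = |Σ|/2 = 1.5.
Net area = 143.5 − 1.5 = 142.

142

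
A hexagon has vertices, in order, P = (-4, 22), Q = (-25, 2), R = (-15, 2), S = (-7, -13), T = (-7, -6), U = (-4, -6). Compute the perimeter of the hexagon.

|PQ| = √((-21)² + (-20)²) = √841 = 29
|QR| = √((10)² + (0)²) = √100 = 10
|RS| = √((8)² + (-15)²) = √289 = 17
|ST| = √((0)² + (7)²) = √49 = 7
|TU| = √((3)² + (0)²) = √9 = 3
|UP| = √((0)² + (28)²) = √784 = 28
Perimeter = 29 + 10 + 17 + 7 + 3 + 28 = 94.

94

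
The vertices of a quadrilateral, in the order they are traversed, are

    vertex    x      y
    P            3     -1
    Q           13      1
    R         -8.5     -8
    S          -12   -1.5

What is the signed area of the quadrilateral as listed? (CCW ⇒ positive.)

-73.125

Cross-terms: 16, -95.5, -83.25, 16.5  ⇒  Σ = -146.25
Signed area = Σ/2 = -73.125 (negative ⇒ clockwise traversal).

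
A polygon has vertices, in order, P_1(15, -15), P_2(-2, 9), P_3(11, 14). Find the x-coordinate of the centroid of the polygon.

Apply the surveyor's formula. First the cross-terms c_i = x_i·y_{i+1} − x_{i+1}·y_i:
  105, -127, -375  ⇒  2A = -397, A = -198.5.
Then Σ (x_i + x_{i+1})·c_i = -9528, so x̄ = -9528 / (6·(-198.5)) = 8.

8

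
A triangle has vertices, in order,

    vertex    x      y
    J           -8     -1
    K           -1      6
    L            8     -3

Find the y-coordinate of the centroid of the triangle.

2/3

Apply Gauss's area formula. First the cross-terms c_i = x_i·y_{i+1} − x_{i+1}·y_i:
  -49, -45, -32  ⇒  2A = -126, A = -63.
Then Σ (y_i + y_{i+1})·c_i = -252, so ȳ = -252 / (6·(-63)) = 2/3.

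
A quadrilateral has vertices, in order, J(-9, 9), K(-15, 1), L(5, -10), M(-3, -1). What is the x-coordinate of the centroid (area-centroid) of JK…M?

Apply Gauss's area formula. First the cross-terms c_i = x_i·y_{i+1} − x_{i+1}·y_i:
  126, 145, -35, -36  ⇒  2A = 200, A = 100.
Then Σ (x_i + x_{i+1})·c_i = -4112, so x̄ = -4112 / (6·100) = -514/75.

-514/75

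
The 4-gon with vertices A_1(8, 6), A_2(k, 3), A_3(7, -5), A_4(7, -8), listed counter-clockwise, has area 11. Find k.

Write out the shoelace sum; only the two edges meeting at A_2 involve k:
2·Area = [(8·3 − k·6) + (k·(-5) − 7·3)] + 85
       = -11·k + 88 = 22
⇒ k = 6.

6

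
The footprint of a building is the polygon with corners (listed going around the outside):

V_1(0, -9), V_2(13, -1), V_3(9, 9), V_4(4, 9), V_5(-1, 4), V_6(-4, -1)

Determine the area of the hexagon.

Cross-terms: 117, 126, 45, 25, 17, 36  ⇒  Σ = 366
Area = |Σ|/2 = 183.

183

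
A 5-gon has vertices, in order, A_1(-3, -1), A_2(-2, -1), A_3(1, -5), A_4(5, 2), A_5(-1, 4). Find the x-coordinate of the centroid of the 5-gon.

91/111

Apply the shoelace (surveyor's) formula. First the cross-terms c_i = x_i·y_{i+1} − x_{i+1}·y_i:
  1, 11, 27, 22, 13  ⇒  2A = 74, A = 37.
Then Σ (x_i + x_{i+1})·c_i = 182, so x̄ = 182 / (6·37) = 91/111.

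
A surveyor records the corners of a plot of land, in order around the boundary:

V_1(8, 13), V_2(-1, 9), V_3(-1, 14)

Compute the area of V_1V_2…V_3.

22.5

Apply Gauss's area formula: 2A = Σ (x_i·y_{i+1} − x_{i+1}·y_i), indices taken mod 3.
V_1→V_2: (8)(9) − (-1)(13) = 85
V_2→V_3: (-1)(14) − (-1)(9) = -5
V_3→V_1: (-1)(13) − (8)(14) = -125
Σ = -45
Area = |Σ|/2 = 22.5.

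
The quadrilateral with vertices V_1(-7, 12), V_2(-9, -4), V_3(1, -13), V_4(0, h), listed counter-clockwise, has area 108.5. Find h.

-5

The doubled signed area Σ (x_i y_{i+1} − x_{i+1} y_i) is linear in h.
With h=0 it equals 257; the coefficient of h is 8 (from the two edges through V_4).
So 8·h + 257 = 2·108.5 = 217 ⇒ h = -5.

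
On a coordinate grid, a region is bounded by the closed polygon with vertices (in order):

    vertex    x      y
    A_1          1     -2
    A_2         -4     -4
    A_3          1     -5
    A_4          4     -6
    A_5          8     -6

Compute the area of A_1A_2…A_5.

Apply the surveyor's formula: 2A = Σ (x_i·y_{i+1} − x_{i+1}·y_i), indices taken mod 5.
Σ = (-12) + (24) + (14) + (24) + (-10) = 40
Area = |Σ|/2 = 20.

20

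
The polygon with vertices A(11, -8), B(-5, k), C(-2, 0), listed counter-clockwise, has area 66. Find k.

Write out the shoelace sum; only the two edges meeting at B involve k:
2·Area = [(11·k − (-5)·(-8)) + ((-5)·0 − (-2)·k)] + 16
       = 13·k + -24 = 132
⇒ k = 12.

12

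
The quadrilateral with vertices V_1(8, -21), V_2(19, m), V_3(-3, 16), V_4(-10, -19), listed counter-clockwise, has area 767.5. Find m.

The doubled signed area Σ (x_i y_{i+1} − x_{i+1} y_i) is linear in m.
With m=0 it equals 1282; the coefficient of m is 11 (from the two edges through V_2).
So 11·m + 1282 = 2·767.5 = 1535 ⇒ m = 23.

23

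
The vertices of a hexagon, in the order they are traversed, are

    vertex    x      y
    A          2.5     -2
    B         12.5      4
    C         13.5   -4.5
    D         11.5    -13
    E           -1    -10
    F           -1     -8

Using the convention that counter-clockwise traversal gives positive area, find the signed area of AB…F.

-153.5

A→B: (2.5)(4) − (12.5)(-2) = 35
B→C: (12.5)(-4.5) − (13.5)(4) = -110.25
C→D: (13.5)(-13) − (11.5)(-4.5) = -123.75
D→E: (11.5)(-10) − (-1)(-13) = -128
E→F: (-1)(-8) − (-1)(-10) = -2
F→A: (-1)(-2) − (2.5)(-8) = 22
Σ = -307
Signed area = Σ/2 = -153.5 (negative ⇒ clockwise traversal).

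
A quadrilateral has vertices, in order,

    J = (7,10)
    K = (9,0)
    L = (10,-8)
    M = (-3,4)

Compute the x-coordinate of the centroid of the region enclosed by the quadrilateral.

244/51

Apply the shoelace formula. First the cross-terms c_i = x_i·y_{i+1} − x_{i+1}·y_i:
  -90, -72, 16, -58  ⇒  2A = -204, A = -102.
Then Σ (x_i + x_{i+1})·c_i = -2928, so x̄ = -2928 / (6·(-102)) = 244/51.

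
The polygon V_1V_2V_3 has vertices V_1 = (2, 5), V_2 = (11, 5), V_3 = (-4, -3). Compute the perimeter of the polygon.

36

|V_1V_2| = √((9)² + (0)²) = √81 = 9
|V_2V_3| = √((-15)² + (-8)²) = √289 = 17
|V_3V_1| = √((6)² + (8)²) = √100 = 10
Perimeter = 9 + 17 + 10 = 36.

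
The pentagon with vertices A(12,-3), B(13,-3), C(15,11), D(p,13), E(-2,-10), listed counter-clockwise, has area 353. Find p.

Write out the shoelace sum; only the two edges meeting at D involve p:
2·Area = [(15·13 − p·11) + (p·(-10) − (-2)·13)] + 317
       = -21·p + 538 = 706
⇒ p = -8.

-8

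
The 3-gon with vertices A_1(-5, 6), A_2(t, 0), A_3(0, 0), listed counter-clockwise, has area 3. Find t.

The doubled signed area Σ (x_i y_{i+1} − x_{i+1} y_i) is linear in t.
With t=0 it equals 0; the coefficient of t is -6 (from the two edges through A_2).
So -6·t + 0 = 2·3 = 6 ⇒ t = -1.

-1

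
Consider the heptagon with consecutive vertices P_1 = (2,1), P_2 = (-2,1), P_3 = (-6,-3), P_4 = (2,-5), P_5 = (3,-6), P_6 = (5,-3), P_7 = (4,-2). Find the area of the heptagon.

43

Apply the surveyor's formula: 2A = Σ (x_i·y_{i+1} − x_{i+1}·y_i), indices taken mod 7.
Σ = (4) + (12) + (36) + (3) + (21) + (2) + (8) = 86
Area = |Σ|/2 = 43.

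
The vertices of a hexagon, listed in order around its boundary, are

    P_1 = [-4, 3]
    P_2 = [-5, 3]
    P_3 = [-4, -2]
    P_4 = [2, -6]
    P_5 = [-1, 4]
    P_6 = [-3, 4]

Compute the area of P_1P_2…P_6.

35

Σ = (3) + (22) + (28) + (2) + (8) + (7) = 70
Area = |Σ|/2 = 35.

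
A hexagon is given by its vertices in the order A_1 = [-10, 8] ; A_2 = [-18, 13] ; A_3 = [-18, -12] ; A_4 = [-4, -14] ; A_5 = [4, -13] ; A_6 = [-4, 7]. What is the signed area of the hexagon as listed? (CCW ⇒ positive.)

Apply the surveyor's formula: 2A = Σ (x_i·y_{i+1} − x_{i+1}·y_i), indices taken mod 6.
Σ = (14) + (450) + (204) + (108) + (-24) + (38) = 790
Signed area = Σ/2 = 395 (positive ⇒ counter-clockwise traversal).

395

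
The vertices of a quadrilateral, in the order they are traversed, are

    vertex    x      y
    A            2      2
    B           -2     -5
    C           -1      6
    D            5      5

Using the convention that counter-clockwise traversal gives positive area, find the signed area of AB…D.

-29

Cross-terms: -6, -17, -35, 0  ⇒  Σ = -58
Signed area = Σ/2 = -29 (negative ⇒ clockwise traversal).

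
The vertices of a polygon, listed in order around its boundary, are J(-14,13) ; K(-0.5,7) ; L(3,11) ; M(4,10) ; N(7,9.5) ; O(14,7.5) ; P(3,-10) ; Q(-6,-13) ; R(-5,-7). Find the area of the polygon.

Σ = (-91.5) + (-26.5) + (-14) + (-32) + (-80.5) + (-162.5) + (-99) + (-23) + (-163) = -692
Area = |Σ|/2 = 346.

346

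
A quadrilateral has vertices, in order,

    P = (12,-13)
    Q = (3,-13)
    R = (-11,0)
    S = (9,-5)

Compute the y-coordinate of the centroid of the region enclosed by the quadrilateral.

Apply the shoelace formula. First the cross-terms c_i = x_i·y_{i+1} − x_{i+1}·y_i:
  -117, -143, 55, -57  ⇒  2A = -262, A = -131.
Then Σ (y_i + y_{i+1})·c_i = 5652, so ȳ = 5652 / (6·(-131)) = -942/131.

-942/131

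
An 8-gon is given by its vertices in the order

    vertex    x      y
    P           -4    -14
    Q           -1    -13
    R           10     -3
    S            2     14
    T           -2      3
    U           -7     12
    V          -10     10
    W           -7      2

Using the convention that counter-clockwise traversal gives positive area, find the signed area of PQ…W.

Apply the surveyor's formula: 2A = Σ (x_i·y_{i+1} − x_{i+1}·y_i), indices taken mod 8.
Σ = (38) + (133) + (146) + (34) + (-3) + (50) + (50) + (106) = 554
Signed area = Σ/2 = 277 (positive ⇒ counter-clockwise traversal).

277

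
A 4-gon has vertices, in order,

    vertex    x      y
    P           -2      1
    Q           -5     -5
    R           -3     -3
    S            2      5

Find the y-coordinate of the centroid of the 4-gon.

Apply the shoelace (surveyor's) formula. First the cross-terms c_i = x_i·y_{i+1} − x_{i+1}·y_i:
  15, 0, -9, 12  ⇒  2A = 18, A = 9.
Then Σ (y_i + y_{i+1})·c_i = -6, so ȳ = -6 / (6·9) = -1/9.

-1/9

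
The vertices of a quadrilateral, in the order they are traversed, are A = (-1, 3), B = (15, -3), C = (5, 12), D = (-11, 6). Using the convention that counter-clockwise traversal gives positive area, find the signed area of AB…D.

Apply the surveyor's formula: 2A = Σ (x_i·y_{i+1} − x_{i+1}·y_i), indices taken mod 4.
Σ = (-42) + (195) + (162) + (-27) = 288
Signed area = Σ/2 = 144 (positive ⇒ counter-clockwise traversal).

144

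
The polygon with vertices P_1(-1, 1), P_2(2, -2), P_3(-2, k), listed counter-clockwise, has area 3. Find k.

Write out the shoelace sum; only the two edges meeting at P_3 involve k:
2·Area = [(2·k − (-2)·(-2)) + ((-2)·1 − (-1)·k)] + 0
       = 3·k + -6 = 6
⇒ k = 4.

4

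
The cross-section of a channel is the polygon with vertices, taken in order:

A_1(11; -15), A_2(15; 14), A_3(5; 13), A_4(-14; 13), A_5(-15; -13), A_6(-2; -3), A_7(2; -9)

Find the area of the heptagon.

A_1→A_2: (11)(14) − (15)(-15) = 379
A_2→A_3: (15)(13) − (5)(14) = 125
A_3→A_4: (5)(13) − (-14)(13) = 247
A_4→A_5: (-14)(-13) − (-15)(13) = 377
A_5→A_6: (-15)(-3) − (-2)(-13) = 19
A_6→A_7: (-2)(-9) − (2)(-3) = 24
A_7→A_1: (2)(-15) − (11)(-9) = 69
Σ = 1240
Area = |Σ|/2 = 620.

620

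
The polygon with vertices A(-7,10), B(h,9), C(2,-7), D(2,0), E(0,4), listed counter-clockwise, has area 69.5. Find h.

The doubled signed area Σ (x_i y_{i+1} − x_{i+1} y_i) is linear in h.
With h=0 it equals -31; the coefficient of h is -17 (from the two edges through B).
So -17·h + -31 = 2·69.5 = 139 ⇒ h = -10.

-10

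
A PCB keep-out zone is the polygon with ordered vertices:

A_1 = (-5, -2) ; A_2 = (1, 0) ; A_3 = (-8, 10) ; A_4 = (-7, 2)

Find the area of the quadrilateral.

45

Σ = (2) + (10) + (54) + (24) = 90
Area = |Σ|/2 = 45.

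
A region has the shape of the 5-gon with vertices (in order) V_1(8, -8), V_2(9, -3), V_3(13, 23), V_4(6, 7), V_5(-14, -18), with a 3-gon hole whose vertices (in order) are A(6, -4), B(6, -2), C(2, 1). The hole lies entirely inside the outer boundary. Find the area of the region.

Outer boundary:
Apply the shoelace formula: 2A = Σ (x_i·y_{i+1} − x_{i+1}·y_i), indices taken mod 5.
Σ = (48) + (246) + (-47) + (-10) + (256) = 493
Area = |Σ|/2 = 246.5.
Hole:
Cross-terms: 12, 10, -14  ⇒  Σ = 8
Area = |Σ|/2 = 4.
Net area = 246.5 − 4 = 242.5.

242.5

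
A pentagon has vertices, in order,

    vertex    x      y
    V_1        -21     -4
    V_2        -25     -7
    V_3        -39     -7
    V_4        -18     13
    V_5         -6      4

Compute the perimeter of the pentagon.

|V_1V_2| = √((-4)² + (-3)²) = √25 = 5
|V_2V_3| = √((-14)² + (0)²) = √196 = 14
|V_3V_4| = √((21)² + (20)²) = √841 = 29
|V_4V_5| = √((12)² + (-9)²) = √225 = 15
|V_5V_1| = √((-15)² + (-8)²) = √289 = 17
Perimeter = 5 + 14 + 29 + 15 + 17 = 80.

80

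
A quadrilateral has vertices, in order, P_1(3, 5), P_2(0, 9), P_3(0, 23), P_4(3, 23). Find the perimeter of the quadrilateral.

|P_1P_2| = √((-3)² + (4)²) = √25 = 5
|P_2P_3| = √((0)² + (14)²) = √196 = 14
|P_3P_4| = √((3)² + (0)²) = √9 = 3
|P_4P_1| = √((0)² + (-18)²) = √324 = 18
Perimeter = 5 + 14 + 3 + 18 = 40.

40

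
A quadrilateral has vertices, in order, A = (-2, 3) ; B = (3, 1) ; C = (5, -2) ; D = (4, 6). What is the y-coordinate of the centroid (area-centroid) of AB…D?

Apply Gauss's area formula. First the cross-terms c_i = x_i·y_{i+1} − x_{i+1}·y_i:
  -11, -11, 38, 24  ⇒  2A = 40, A = 20.
Then Σ (y_i + y_{i+1})·c_i = 335, so ȳ = 335 / (6·20) = 67/24.

67/24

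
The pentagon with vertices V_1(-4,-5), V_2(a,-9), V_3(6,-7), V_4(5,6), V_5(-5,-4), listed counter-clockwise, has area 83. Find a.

7

Write out the shoelace sum; only the two edges meeting at V_2 involve a:
2·Area = [((-4)·(-9) − a·(-5)) + (a·(-7) − 6·(-9))] + 90
       = -2·a + 180 = 166
⇒ a = 7.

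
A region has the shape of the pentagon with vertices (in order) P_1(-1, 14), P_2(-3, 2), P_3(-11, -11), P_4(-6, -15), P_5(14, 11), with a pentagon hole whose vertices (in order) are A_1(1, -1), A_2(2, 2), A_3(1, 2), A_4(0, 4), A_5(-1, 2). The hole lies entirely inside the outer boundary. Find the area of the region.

266

Outer boundary:
Apply Gauss's area formula: 2A = Σ (x_i·y_{i+1} − x_{i+1}·y_i), indices taken mod 5.
Σ = (40) + (55) + (99) + (144) + (207) = 545
Area = |Σ|/2 = 272.5.
Hole:
Apply the shoelace (surveyor's) formula: 2A = Σ (x_i·y_{i+1} − x_{i+1}·y_i), indices taken mod 5.
Σ = (4) + (2) + (4) + (4) + (-1) = 13
Area = |Σ|/2 = 6.5.
Net area = 272.5 − 6.5 = 266.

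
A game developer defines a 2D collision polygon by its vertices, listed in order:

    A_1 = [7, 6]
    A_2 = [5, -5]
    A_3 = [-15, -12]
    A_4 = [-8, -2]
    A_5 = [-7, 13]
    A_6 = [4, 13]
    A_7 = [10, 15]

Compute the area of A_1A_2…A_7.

Apply the surveyor's formula: 2A = Σ (x_i·y_{i+1} − x_{i+1}·y_i), indices taken mod 7.
Σ = (-65) + (-135) + (-66) + (-118) + (-143) + (-70) + (-45) = -642
Area = |Σ|/2 = 321.

321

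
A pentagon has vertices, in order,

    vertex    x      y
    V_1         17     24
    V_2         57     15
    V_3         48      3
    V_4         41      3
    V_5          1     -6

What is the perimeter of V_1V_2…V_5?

138

|V_1V_2| = √((40)² + (-9)²) = √1681 = 41
|V_2V_3| = √((-9)² + (-12)²) = √225 = 15
|V_3V_4| = √((-7)² + (0)²) = √49 = 7
|V_4V_5| = √((-40)² + (-9)²) = √1681 = 41
|V_5V_1| = √((16)² + (30)²) = √1156 = 34
Perimeter = 41 + 15 + 7 + 41 + 34 = 138.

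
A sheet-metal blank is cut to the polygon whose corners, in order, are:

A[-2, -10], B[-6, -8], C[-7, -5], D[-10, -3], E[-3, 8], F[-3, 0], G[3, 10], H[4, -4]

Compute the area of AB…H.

Apply the surveyor's formula: 2A = Σ (x_i·y_{i+1} − x_{i+1}·y_i), indices taken mod 8.
Cross-terms: -44, -26, -29, -89, 24, -30, -52, -48  ⇒  Σ = -294
Area = |Σ|/2 = 147.

147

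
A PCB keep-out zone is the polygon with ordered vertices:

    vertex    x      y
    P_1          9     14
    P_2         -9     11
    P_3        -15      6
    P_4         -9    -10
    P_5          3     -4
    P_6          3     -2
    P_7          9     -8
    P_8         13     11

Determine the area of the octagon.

446

Apply the shoelace formula: 2A = Σ (x_i·y_{i+1} − x_{i+1}·y_i), indices taken mod 8.
Σ = (225) + (111) + (204) + (66) + (6) + (-6) + (203) + (83) = 892
Area = |Σ|/2 = 446.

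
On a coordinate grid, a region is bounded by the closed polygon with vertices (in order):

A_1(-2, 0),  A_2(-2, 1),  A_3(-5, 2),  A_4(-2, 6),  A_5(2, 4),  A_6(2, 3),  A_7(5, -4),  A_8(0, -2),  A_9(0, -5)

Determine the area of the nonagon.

Cross-terms: -2, 1, -26, -20, -2, -23, -10, 0, -10  ⇒  Σ = -92
Area = |Σ|/2 = 46.

46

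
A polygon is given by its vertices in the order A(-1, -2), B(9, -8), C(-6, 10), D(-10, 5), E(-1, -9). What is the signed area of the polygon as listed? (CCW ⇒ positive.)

Apply Gauss's area formula: 2A = Σ (x_i·y_{i+1} − x_{i+1}·y_i), indices taken mod 5.
Σ = (26) + (42) + (70) + (95) + (-7) = 226
Signed area = Σ/2 = 113 (positive ⇒ counter-clockwise traversal).

113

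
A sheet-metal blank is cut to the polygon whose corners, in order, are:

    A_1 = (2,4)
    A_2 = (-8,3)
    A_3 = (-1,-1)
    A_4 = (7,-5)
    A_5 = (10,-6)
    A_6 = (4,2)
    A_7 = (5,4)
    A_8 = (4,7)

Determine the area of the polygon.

70

Apply the shoelace formula: 2A = Σ (x_i·y_{i+1} − x_{i+1}·y_i), indices taken mod 8.
Σ = (38) + (11) + (12) + (8) + (44) + (6) + (19) + (2) = 140
Area = |Σ|/2 = 70.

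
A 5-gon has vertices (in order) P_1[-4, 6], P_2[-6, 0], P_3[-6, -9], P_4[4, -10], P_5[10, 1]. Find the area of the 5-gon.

177

Apply Gauss's area formula: 2A = Σ (x_i·y_{i+1} − x_{i+1}·y_i), indices taken mod 5.
Σ = (36) + (54) + (96) + (104) + (64) = 354
Area = |Σ|/2 = 177.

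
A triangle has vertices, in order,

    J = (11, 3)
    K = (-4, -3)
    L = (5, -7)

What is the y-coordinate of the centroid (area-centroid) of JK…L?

Apply Gauss's area formula. First the cross-terms c_i = x_i·y_{i+1} − x_{i+1}·y_i:
  -21, 43, 92  ⇒  2A = 114, A = 57.
Then Σ (y_i + y_{i+1})·c_i = -798, so ȳ = -798 / (6·57) = -7/3.

-7/3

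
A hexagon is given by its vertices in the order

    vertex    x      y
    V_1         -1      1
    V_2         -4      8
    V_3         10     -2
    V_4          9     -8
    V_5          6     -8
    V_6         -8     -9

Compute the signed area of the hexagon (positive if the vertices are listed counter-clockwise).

Σ = (-4) + (-72) + (-62) + (-24) + (-118) + (-17) = -297
Signed area = Σ/2 = -148.5 (negative ⇒ clockwise traversal).

-148.5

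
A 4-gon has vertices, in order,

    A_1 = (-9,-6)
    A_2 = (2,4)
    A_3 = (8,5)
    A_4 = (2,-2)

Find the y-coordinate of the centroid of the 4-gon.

Apply the shoelace formula. First the cross-terms c_i = x_i·y_{i+1} − x_{i+1}·y_i:
  -24, -22, -26, -30  ⇒  2A = -102, A = -51.
Then Σ (y_i + y_{i+1})·c_i = 12, so ȳ = 12 / (6·(-51)) = -2/51.

-2/51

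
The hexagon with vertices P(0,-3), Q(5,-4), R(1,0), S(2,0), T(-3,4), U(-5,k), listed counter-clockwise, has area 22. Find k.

6

The doubled signed area Σ (x_i y_{i+1} − x_{i+1} y_i) is linear in k.
With k=0 it equals 62; the coefficient of k is -3 (from the two edges through U).
So -3·k + 62 = 2·22 = 44 ⇒ k = 6.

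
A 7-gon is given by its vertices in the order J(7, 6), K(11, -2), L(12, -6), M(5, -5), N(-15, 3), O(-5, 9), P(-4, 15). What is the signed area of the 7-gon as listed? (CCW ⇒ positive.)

Apply the shoelace formula: 2A = Σ (x_i·y_{i+1} − x_{i+1}·y_i), indices taken mod 7.
Σ = (-80) + (-42) + (-30) + (-60) + (-120) + (-39) + (-129) = -500
Signed area = Σ/2 = -250 (negative ⇒ clockwise traversal).

-250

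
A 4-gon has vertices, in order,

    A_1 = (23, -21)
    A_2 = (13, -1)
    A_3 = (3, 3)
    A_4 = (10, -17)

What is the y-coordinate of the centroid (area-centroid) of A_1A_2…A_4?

-465/49

Apply the surveyor's formula. First the cross-terms c_i = x_i·y_{i+1} − x_{i+1}·y_i:
  250, 42, -81, 181  ⇒  2A = 392, A = 196.
Then Σ (y_i + y_{i+1})·c_i = -11160, so ȳ = -11160 / (6·196) = -465/49.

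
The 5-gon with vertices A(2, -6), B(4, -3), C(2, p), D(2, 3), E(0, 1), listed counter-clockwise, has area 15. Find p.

0

The doubled signed area Σ (x_i y_{i+1} − x_{i+1} y_i) is linear in p.
With p=0 it equals 30; the coefficient of p is 2 (from the two edges through C).
So 2·p + 30 = 2·15 = 30 ⇒ p = 0.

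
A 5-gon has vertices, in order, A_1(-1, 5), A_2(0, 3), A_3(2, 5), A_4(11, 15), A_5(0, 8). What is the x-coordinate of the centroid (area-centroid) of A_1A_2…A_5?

Apply the shoelace (surveyor's) formula. First the cross-terms c_i = x_i·y_{i+1} − x_{i+1}·y_i:
  -3, -6, -25, 88, 8  ⇒  2A = 62, A = 31.
Then Σ (x_i + x_{i+1})·c_i = 626, so x̄ = 626 / (6·31) = 313/93.

313/93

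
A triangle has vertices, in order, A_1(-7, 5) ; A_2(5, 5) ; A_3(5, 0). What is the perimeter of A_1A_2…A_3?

|A_1A_2| = √((12)² + (0)²) = √144 = 12
|A_2A_3| = √((0)² + (-5)²) = √25 = 5
|A_3A_1| = √((-12)² + (5)²) = √169 = 13
Perimeter = 12 + 5 + 13 = 30.

30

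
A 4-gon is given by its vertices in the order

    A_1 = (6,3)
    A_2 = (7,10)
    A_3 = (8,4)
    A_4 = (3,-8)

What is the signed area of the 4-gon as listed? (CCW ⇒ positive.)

Σ = (39) + (-52) + (-76) + (57) = -32
Signed area = Σ/2 = -16 (negative ⇒ clockwise traversal).

-16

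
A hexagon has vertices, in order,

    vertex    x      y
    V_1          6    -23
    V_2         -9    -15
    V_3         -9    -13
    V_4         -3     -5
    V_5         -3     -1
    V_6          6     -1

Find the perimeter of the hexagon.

|V_1V_2| = √((-15)² + (8)²) = √289 = 17
|V_2V_3| = √((0)² + (2)²) = √4 = 2
|V_3V_4| = √((6)² + (8)²) = √100 = 10
|V_4V_5| = √((0)² + (4)²) = √16 = 4
|V_5V_6| = √((9)² + (0)²) = √81 = 9
|V_6V_1| = √((0)² + (-22)²) = √484 = 22
Perimeter = 17 + 2 + 10 + 4 + 9 + 22 = 64.

64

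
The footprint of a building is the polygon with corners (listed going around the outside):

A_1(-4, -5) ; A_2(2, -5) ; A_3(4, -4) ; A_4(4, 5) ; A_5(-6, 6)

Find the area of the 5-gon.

93

Σ = (30) + (12) + (36) + (54) + (54) = 186
Area = |Σ|/2 = 93.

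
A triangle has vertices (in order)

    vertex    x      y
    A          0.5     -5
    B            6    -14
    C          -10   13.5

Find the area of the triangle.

Apply Gauss's area formula: 2A = Σ (x_i·y_{i+1} − x_{i+1}·y_i), indices taken mod 3.
A→B: (0.5)(-14) − (6)(-5) = 23
B→C: (6)(13.5) − (-10)(-14) = -59
C→A: (-10)(-5) − (0.5)(13.5) = 43.25
Σ = 7.25
Area = |Σ|/2 = 3.625.

3.625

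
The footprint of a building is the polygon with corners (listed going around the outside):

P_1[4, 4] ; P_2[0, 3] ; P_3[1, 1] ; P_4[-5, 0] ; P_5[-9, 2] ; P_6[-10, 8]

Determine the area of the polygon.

Apply the shoelace (surveyor's) formula: 2A = Σ (x_i·y_{i+1} − x_{i+1}·y_i), indices taken mod 6.
Σ = (12) + (-3) + (5) + (-10) + (-52) + (-72) = -120
Area = |Σ|/2 = 60.

60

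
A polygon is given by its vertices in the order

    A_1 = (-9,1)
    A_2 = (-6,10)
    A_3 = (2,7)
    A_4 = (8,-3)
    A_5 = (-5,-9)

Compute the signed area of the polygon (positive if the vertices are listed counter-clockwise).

Σ = (-84) + (-62) + (-62) + (-87) + (-86) = -381
Signed area = Σ/2 = -190.5 (negative ⇒ clockwise traversal).

-190.5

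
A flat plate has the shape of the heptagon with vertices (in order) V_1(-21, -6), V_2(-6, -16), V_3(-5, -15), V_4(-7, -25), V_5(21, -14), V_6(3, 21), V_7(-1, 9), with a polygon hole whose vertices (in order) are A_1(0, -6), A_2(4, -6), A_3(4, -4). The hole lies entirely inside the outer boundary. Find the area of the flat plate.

835.5

Outer boundary:
Apply the surveyor's formula: 2A = Σ (x_i·y_{i+1} − x_{i+1}·y_i), indices taken mod 7.
Σ = (300) + (10) + (20) + (623) + (483) + (48) + (195) = 1679
Area = |Σ|/2 = 839.5.
Hole:
Σ = (24) + (8) + (-24) = 8
Area = |Σ|/2 = 4.
Net area = 839.5 − 4 = 835.5.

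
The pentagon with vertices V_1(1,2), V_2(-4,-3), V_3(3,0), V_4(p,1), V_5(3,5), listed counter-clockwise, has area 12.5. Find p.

2

The doubled signed area Σ (x_i y_{i+1} − x_{i+1} y_i) is linear in p.
With p=0 it equals 15; the coefficient of p is 5 (from the two edges through V_4).
So 5·p + 15 = 2·12.5 = 25 ⇒ p = 2.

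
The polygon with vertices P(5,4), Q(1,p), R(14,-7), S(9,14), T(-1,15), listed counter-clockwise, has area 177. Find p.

-4

Write out the shoelace sum; only the two edges meeting at Q involve p:
2·Area = [(5·p − 1·4) + (1·(-7) − 14·p)] + 329
       = -9·p + 318 = 354
⇒ p = -4.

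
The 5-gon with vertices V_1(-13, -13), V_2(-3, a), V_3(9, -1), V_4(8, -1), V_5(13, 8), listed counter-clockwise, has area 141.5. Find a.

The doubled signed area Σ (x_i y_{i+1} − x_{i+1} y_i) is linear in a.
With a=0 it equals -25; the coefficient of a is -22 (from the two edges through V_2).
So -22·a + -25 = 2·141.5 = 283 ⇒ a = -14.

-14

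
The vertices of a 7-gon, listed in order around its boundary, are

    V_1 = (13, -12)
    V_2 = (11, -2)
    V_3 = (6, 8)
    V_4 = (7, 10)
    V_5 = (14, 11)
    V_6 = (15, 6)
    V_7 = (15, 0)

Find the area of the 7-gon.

102

Apply Gauss's area formula: 2A = Σ (x_i·y_{i+1} − x_{i+1}·y_i), indices taken mod 7.
V_1→V_2: (13)(-2) − (11)(-12) = 106
V_2→V_3: (11)(8) − (6)(-2) = 100
V_3→V_4: (6)(10) − (7)(8) = 4
V_4→V_5: (7)(11) − (14)(10) = -63
V_5→V_6: (14)(6) − (15)(11) = -81
V_6→V_7: (15)(0) − (15)(6) = -90
V_7→V_1: (15)(-12) − (13)(0) = -180
Σ = -204
Area = |Σ|/2 = 102.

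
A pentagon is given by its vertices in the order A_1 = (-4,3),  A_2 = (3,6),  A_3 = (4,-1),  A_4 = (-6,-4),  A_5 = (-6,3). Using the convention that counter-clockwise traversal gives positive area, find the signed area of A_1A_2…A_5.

Σ = (-33) + (-27) + (-22) + (-42) + (-6) = -130
Signed area = Σ/2 = -65 (negative ⇒ clockwise traversal).

-65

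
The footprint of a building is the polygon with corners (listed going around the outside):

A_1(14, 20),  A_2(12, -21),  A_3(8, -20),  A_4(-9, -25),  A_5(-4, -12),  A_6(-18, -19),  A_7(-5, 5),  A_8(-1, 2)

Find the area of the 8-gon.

Apply the surveyor's formula: 2A = Σ (x_i·y_{i+1} − x_{i+1}·y_i), indices taken mod 8.
Σ = (-534) + (-72) + (-380) + (8) + (-140) + (-185) + (-5) + (-48) = -1356
Area = |Σ|/2 = 678.

678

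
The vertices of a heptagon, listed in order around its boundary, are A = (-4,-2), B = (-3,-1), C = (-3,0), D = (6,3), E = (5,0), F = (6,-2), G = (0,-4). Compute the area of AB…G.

Apply the shoelace (surveyor's) formula: 2A = Σ (x_i·y_{i+1} − x_{i+1}·y_i), indices taken mod 7.
A→B: (-4)(-1) − (-3)(-2) = -2
B→C: (-3)(0) − (-3)(-1) = -3
C→D: (-3)(3) − (6)(0) = -9
D→E: (6)(0) − (5)(3) = -15
E→F: (5)(-2) − (6)(0) = -10
F→G: (6)(-4) − (0)(-2) = -24
G→A: (0)(-2) − (-4)(-4) = -16
Σ = -79
Area = |Σ|/2 = 39.5.

39.5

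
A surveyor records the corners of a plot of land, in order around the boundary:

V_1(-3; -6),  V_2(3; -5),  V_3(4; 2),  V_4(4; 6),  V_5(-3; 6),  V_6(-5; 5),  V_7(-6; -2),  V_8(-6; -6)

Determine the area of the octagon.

Apply the surveyor's formula: 2A = Σ (x_i·y_{i+1} − x_{i+1}·y_i), indices taken mod 8.
V_1→V_2: (-3)(-5) − (3)(-6) = 33
V_2→V_3: (3)(2) − (4)(-5) = 26
V_3→V_4: (4)(6) − (4)(2) = 16
V_4→V_5: (4)(6) − (-3)(6) = 42
V_5→V_6: (-3)(5) − (-5)(6) = 15
V_6→V_7: (-5)(-2) − (-6)(5) = 40
V_7→V_8: (-6)(-6) − (-6)(-2) = 24
V_8→V_1: (-6)(-6) − (-3)(-6) = 18
Σ = 214
Area = |Σ|/2 = 107.

107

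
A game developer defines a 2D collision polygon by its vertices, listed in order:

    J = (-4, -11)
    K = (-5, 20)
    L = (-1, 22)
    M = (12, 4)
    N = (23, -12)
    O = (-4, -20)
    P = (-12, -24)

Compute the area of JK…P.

672.5

Apply the surveyor's formula: 2A = Σ (x_i·y_{i+1} − x_{i+1}·y_i), indices taken mod 7.
J→K: (-4)(20) − (-5)(-11) = -135
K→L: (-5)(22) − (-1)(20) = -90
L→M: (-1)(4) − (12)(22) = -268
M→N: (12)(-12) − (23)(4) = -236
N→O: (23)(-20) − (-4)(-12) = -508
O→P: (-4)(-24) − (-12)(-20) = -144
P→J: (-12)(-11) − (-4)(-24) = 36
Σ = -1345
Area = |Σ|/2 = 672.5.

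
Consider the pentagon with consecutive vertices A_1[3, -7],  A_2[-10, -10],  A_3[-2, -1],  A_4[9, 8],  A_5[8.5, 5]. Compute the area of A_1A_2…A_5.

107.25

A_1→A_2: (3)(-10) − (-10)(-7) = -100
A_2→A_3: (-10)(-1) − (-2)(-10) = -10
A_3→A_4: (-2)(8) − (9)(-1) = -7
A_4→A_5: (9)(5) − (8.5)(8) = -23
A_5→A_1: (8.5)(-7) − (3)(5) = -74.5
Σ = -214.5
Area = |Σ|/2 = 107.25.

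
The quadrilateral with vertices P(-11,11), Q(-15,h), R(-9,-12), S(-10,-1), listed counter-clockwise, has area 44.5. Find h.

The doubled signed area Σ (x_i y_{i+1} − x_{i+1} y_i) is linear in h.
With h=0 it equals 113; the coefficient of h is -2 (from the two edges through Q).
So -2·h + 113 = 2·44.5 = 89 ⇒ h = 12.

12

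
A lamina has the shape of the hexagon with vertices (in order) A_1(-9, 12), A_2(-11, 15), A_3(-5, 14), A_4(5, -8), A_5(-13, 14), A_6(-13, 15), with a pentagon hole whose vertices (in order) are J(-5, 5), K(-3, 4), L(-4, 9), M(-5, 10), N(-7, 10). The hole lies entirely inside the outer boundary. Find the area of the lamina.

78

Outer boundary:
Apply the shoelace (surveyor's) formula: 2A = Σ (x_i·y_{i+1} − x_{i+1}·y_i), indices taken mod 6.
Σ = (-3) + (-79) + (-30) + (-34) + (-13) + (-21) = -180
Area = |Σ|/2 = 90.
Hole:
Apply the shoelace (surveyor's) formula: 2A = Σ (x_i·y_{i+1} − x_{i+1}·y_i), indices taken mod 5.
Σ = (-5) + (-11) + (5) + (20) + (15) = 24
Area = |Σ|/2 = 12.
Net area = 90 − 12 = 78.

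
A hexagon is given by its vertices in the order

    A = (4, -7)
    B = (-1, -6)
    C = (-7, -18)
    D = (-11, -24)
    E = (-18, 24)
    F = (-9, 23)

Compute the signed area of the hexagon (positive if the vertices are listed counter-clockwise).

-504

Apply Gauss's area formula: 2A = Σ (x_i·y_{i+1} − x_{i+1}·y_i), indices taken mod 6.
Σ = (-31) + (-24) + (-30) + (-696) + (-198) + (-29) = -1008
Signed area = Σ/2 = -504 (negative ⇒ clockwise traversal).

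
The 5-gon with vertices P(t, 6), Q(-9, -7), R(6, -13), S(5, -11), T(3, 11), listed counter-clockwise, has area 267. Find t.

The doubled signed area Σ (x_i y_{i+1} − x_{i+1} y_i) is linear in t.
With t=0 it equals 318; the coefficient of t is -18 (from the two edges through P).
So -18·t + 318 = 2·267 = 534 ⇒ t = -12.

-12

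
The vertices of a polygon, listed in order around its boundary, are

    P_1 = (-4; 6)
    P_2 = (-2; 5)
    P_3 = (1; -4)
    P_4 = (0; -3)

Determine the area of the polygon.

10

Apply the shoelace (surveyor's) formula: 2A = Σ (x_i·y_{i+1} − x_{i+1}·y_i), indices taken mod 4.
Cross-terms: -8, 3, -3, -12  ⇒  Σ = -20
Area = |Σ|/2 = 10.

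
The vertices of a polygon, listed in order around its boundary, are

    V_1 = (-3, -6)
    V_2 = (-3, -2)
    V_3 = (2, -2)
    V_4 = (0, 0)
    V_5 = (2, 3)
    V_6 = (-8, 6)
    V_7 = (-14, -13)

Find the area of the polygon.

Apply the shoelace (surveyor's) formula: 2A = Σ (x_i·y_{i+1} − x_{i+1}·y_i), indices taken mod 7.
V_1→V_2: (-3)(-2) − (-3)(-6) = -12
V_2→V_3: (-3)(-2) − (2)(-2) = 10
V_3→V_4: (2)(0) − (0)(-2) = 0
V_4→V_5: (0)(3) − (2)(0) = 0
V_5→V_6: (2)(6) − (-8)(3) = 36
V_6→V_7: (-8)(-13) − (-14)(6) = 188
V_7→V_1: (-14)(-6) − (-3)(-13) = 45
Σ = 267
Area = |Σ|/2 = 133.5.

133.5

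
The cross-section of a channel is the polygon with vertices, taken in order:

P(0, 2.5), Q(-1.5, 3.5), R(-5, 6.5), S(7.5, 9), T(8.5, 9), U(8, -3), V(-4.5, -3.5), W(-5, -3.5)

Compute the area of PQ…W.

Apply the shoelace formula: 2A = Σ (x_i·y_{i+1} − x_{i+1}·y_i), indices taken mod 8.
Σ = (3.75) + (7.75) + (-93.75) + (-9) + (-97.5) + (-41.5) + (-1.75) + (-12.5) = -244.5
Area = |Σ|/2 = 122.25.

122.25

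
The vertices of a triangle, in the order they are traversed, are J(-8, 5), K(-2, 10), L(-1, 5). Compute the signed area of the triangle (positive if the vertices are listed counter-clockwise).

Apply the shoelace (surveyor's) formula: 2A = Σ (x_i·y_{i+1} − x_{i+1}·y_i), indices taken mod 3.
J→K: (-8)(10) − (-2)(5) = -70
K→L: (-2)(5) − (-1)(10) = 0
L→J: (-1)(5) − (-8)(5) = 35
Σ = -35
Signed area = Σ/2 = -17.5 (negative ⇒ clockwise traversal).

-17.5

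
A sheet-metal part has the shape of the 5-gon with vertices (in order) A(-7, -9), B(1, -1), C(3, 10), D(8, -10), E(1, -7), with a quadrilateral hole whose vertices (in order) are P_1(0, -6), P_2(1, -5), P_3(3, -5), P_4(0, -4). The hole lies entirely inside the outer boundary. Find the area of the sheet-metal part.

Outer boundary:
Apply the shoelace formula: 2A = Σ (x_i·y_{i+1} − x_{i+1}·y_i), indices taken mod 5.
Σ = (16) + (13) + (-110) + (-46) + (-58) = -185
Area = |Σ|/2 = 92.5.
Hole:
Apply the shoelace (surveyor's) formula: 2A = Σ (x_i·y_{i+1} − x_{i+1}·y_i), indices taken mod 4.
Σ = (6) + (10) + (-12) + (0) = 4
Area = |Σ|/2 = 2.
Net area = 92.5 − 2 = 90.5.

90.5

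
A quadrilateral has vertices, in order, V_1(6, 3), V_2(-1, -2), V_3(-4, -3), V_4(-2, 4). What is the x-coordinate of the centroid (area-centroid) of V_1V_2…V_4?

Apply the surveyor's formula. First the cross-terms c_i = x_i·y_{i+1} − x_{i+1}·y_i:
  -9, -5, -22, -30  ⇒  2A = -66, A = -33.
Then Σ (x_i + x_{i+1})·c_i = -8, so x̄ = -8 / (6·(-33)) = 4/99.

4/99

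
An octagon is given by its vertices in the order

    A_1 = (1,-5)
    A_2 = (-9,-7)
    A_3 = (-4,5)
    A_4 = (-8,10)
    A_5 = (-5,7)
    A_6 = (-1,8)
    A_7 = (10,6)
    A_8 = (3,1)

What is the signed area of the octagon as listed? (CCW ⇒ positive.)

Apply the shoelace formula: 2A = Σ (x_i·y_{i+1} − x_{i+1}·y_i), indices taken mod 8.
Cross-terms: -52, -73, 0, -6, -33, -86, -8, -16  ⇒  Σ = -274
Signed area = Σ/2 = -137 (negative ⇒ clockwise traversal).

-137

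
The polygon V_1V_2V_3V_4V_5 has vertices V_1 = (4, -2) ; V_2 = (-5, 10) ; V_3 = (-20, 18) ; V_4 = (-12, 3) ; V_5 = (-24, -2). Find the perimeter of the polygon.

90

|V_1V_2| = √((-9)² + (12)²) = √225 = 15
|V_2V_3| = √((-15)² + (8)²) = √289 = 17
|V_3V_4| = √((8)² + (-15)²) = √289 = 17
|V_4V_5| = √((-12)² + (-5)²) = √169 = 13
|V_5V_1| = √((28)² + (0)²) = √784 = 28
Perimeter = 15 + 17 + 17 + 13 + 28 = 90.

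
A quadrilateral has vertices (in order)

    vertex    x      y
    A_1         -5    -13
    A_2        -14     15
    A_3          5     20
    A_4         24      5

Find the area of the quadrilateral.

677

Apply Gauss's area formula: 2A = Σ (x_i·y_{i+1} − x_{i+1}·y_i), indices taken mod 4.
Σ = (-257) + (-355) + (-455) + (-287) = -1354
Area = |Σ|/2 = 677.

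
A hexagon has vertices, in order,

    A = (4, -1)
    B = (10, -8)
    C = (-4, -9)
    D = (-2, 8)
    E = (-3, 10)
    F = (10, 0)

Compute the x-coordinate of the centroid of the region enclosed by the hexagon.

Apply the shoelace formula. First the cross-terms c_i = x_i·y_{i+1} − x_{i+1}·y_i:
  -22, -122, -50, 4, -100, -10  ⇒  2A = -300, A = -150.
Then Σ (x_i + x_{i+1})·c_i = -1600, so x̄ = -1600 / (6·(-150)) = 16/9.

16/9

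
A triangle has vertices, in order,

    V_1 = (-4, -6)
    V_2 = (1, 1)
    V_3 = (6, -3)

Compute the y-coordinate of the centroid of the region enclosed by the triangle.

-8/3

Apply Gauss's area formula. First the cross-terms c_i = x_i·y_{i+1} − x_{i+1}·y_i:
  2, -9, -48  ⇒  2A = -55, A = -27.5.
Then Σ (y_i + y_{i+1})·c_i = 440, so ȳ = 440 / (6·(-27.5)) = -8/3.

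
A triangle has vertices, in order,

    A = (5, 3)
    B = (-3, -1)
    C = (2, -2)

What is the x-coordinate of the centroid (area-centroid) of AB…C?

Apply Gauss's area formula. First the cross-terms c_i = x_i·y_{i+1} − x_{i+1}·y_i:
  4, 8, 16  ⇒  2A = 28, A = 14.
Then Σ (x_i + x_{i+1})·c_i = 112, so x̄ = 112 / (6·14) = 4/3.

4/3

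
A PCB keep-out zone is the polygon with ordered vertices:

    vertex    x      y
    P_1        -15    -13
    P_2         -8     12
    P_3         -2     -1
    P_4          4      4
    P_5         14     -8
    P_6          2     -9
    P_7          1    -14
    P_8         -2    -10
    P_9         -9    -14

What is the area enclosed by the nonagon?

333

P_1→P_2: (-15)(12) − (-8)(-13) = -284
P_2→P_3: (-8)(-1) − (-2)(12) = 32
P_3→P_4: (-2)(4) − (4)(-1) = -4
P_4→P_5: (4)(-8) − (14)(4) = -88
P_5→P_6: (14)(-9) − (2)(-8) = -110
P_6→P_7: (2)(-14) − (1)(-9) = -19
P_7→P_8: (1)(-10) − (-2)(-14) = -38
P_8→P_9: (-2)(-14) − (-9)(-10) = -62
P_9→P_1: (-9)(-13) − (-15)(-14) = -93
Σ = -666
Area = |Σ|/2 = 333.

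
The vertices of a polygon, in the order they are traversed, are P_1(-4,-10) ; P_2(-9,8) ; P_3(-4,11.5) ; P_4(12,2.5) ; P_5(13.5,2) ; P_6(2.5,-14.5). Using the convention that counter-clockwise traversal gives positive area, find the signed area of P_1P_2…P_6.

Apply the surveyor's formula: 2A = Σ (x_i·y_{i+1} − x_{i+1}·y_i), indices taken mod 6.
Σ = (-122) + (-71.5) + (-148) + (-9.75) + (-200.75) + (-83) = -635
Signed area = Σ/2 = -317.5 (negative ⇒ clockwise traversal).

-317.5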